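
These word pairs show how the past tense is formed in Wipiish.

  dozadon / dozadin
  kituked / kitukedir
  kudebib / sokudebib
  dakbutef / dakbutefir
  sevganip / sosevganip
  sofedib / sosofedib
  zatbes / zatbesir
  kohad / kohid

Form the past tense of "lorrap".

"lorrap" has last vowel 'a'. The one such stem in the data (kohad → kohid) changes the last vowel to 'i' (as does dozadon), so the same rule applies.
So lorrap → lorrip.

lorrip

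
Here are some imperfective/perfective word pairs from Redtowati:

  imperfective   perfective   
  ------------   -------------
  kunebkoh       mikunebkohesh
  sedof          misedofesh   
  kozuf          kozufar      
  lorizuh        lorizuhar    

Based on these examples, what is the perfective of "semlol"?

misemlolesh

sedof and kozuf both end in -f yet inflect differently (misedofesh, kozufar), so the final letter is not what conditions the rule; the last vowel is.
"semlol" has last vowel 'o'. The stems whose last vowel is 'o' (kunebkoh → mikunebkohesh, sedof → misedofesh) add mi- … -esh around the stem.
So semlol → misemlolesh.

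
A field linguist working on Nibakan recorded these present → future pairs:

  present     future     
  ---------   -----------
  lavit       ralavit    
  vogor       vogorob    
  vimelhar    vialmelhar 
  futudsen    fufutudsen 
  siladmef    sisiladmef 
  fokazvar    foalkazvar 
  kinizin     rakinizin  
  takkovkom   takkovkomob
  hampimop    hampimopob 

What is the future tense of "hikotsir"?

rahikotsir

"hikotsir" has last vowel 'i'. The stems whose last vowel is 'i' (kinizin → rakinizin, lavit → ralavit) add the prefix ra-.
The other patterns: stems whose last vowel is 'o' add -ob; stems whose last vowel is 'a' insert -al- after the first vowel; stems whose last vowel is 'e' repeat the first consonant+vowel as a prefix.
So hikotsir → rahikotsir.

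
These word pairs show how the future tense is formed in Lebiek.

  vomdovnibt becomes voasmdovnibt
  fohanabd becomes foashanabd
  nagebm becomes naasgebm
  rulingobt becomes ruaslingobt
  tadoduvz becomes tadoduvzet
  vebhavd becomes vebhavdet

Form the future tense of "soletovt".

fohanabd and vebhavd both end in -d yet inflect differently (foashanabd, vebhavdet), so the final letter is not what conditions the rule; the second-to-last letter is.
"soletovt" has second-to-last letter 'v'. The stems whose second-to-last letter is 'v' (tadoduvz → tadoduvzet, vebhavd → vebhavdet) add -et.
So soletovt → soletovtet.

soletovtet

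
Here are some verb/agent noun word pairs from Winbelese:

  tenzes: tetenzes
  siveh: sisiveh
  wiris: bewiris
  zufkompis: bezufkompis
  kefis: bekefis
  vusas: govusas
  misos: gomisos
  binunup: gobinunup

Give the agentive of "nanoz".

tenzes and wiris both end in -s yet inflect differently (tetenzes, bewiris), so the final letter is not what conditions the rule; the last vowel is.
"nanoz" has last vowel 'o'. The one such stem in the data (misos → gomisos) adds the prefix go-, so the same rule applies.
The other patterns: stems whose last vowel is 'e' repeat the first consonant+vowel as a prefix; stems whose last vowel is 'i' add the prefix be-.
So nanoz → gonanoz.

gonanoz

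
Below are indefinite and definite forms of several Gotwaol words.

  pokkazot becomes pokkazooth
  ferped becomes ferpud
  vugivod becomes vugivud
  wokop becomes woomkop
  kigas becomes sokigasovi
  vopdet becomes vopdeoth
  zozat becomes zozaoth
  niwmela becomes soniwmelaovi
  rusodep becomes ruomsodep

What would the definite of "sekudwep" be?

seomkudwep

pokkazot and wokop both have last vowel 'o' yet inflect differently (pokkazooth, woomkop), so the last vowel is not what conditions the rule; the final letter is.
"sekudwep" ends in -p. The stems ending in -p (wokop → woomkop, rusodep → ruomsodep) insert -om- after the first vowel.
The other patterns: stems ending in -t drop the final letter and add -oth; stems ending in -d change the last vowel to 'u'; stems ending in -a or -s add so- … -ovi around the stem.
So sekudwep → seomkudwep.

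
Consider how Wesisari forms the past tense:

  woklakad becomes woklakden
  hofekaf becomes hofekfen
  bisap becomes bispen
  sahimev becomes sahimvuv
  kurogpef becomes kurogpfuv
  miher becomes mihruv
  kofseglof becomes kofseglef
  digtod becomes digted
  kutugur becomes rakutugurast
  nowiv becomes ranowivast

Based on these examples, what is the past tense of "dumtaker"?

dumtakruv

hofekaf and kurogpef both end in -f yet inflect differently (hofekfen, kurogpfuv), so the final letter is not what conditions the rule; the last vowel is.
"dumtaker" has last vowel 'e'. The stems whose last vowel is 'e' (sahimev → sahimvuv, kurogpef → kurogpfuv, miher → mihruv) delete the last vowel and add -uv.
The other patterns: stems whose last vowel is 'a' delete the last vowel and add -en; stems whose last vowel is 'o' change the last vowel to 'e'; stems whose last vowel is 'i' or 'u' add ra- … -ast around the stem.
So dumtaker → dumtakruv.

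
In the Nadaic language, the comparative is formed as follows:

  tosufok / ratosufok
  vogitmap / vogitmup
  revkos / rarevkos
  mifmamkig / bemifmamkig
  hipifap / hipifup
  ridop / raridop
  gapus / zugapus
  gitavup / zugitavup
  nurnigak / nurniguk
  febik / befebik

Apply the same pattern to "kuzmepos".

nurnigak and tosufok both end in -k yet inflect differently (nurniguk, ratosufok), so the final letter is not what conditions the rule; the last vowel is.
"kuzmepos" has last vowel 'o'. The stems whose last vowel is 'o' (revkos → rarevkos, tosufok → ratosufok, ridop → raridop) add the prefix ra-.
The other patterns: stems whose last vowel is 'a' change the last vowel to 'u'; stems whose last vowel is 'u' add the prefix zu-; stems whose last vowel is 'i' add the prefix be-.
So kuzmepos → rakuzmepos.

rakuzmepos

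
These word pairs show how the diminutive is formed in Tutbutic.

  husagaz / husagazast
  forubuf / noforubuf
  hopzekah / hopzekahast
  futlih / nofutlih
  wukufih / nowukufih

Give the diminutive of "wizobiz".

nowizobiz

futlih and hopzekah both end in -h yet inflect differently (nofutlih, hopzekahast), so the final letter is not what conditions the rule; the last vowel is.
"wizobiz" has last vowel 'i'. The stems whose last vowel is 'i' (futlih → nofutlih, wukufih → nowukufih) add the prefix no-.
The other pattern: stems whose last vowel is 'a' add -ast.
So wizobiz → nowizobiz.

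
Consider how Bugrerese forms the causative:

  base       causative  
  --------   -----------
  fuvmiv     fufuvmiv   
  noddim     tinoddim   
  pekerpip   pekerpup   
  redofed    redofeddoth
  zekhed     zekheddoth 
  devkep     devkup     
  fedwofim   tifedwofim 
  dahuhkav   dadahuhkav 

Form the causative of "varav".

vavarav

noddim and pekerpip both have last vowel 'i' yet inflect differently (tinoddim, pekerpup), so the last vowel is not what conditions the rule; the final letter is.
"varav" ends in -v. The stems ending in -v (fuvmiv → fufuvmiv, dahuhkav → dadahuhkav) repeat the first consonant+vowel as a prefix.
So varav → vavarav.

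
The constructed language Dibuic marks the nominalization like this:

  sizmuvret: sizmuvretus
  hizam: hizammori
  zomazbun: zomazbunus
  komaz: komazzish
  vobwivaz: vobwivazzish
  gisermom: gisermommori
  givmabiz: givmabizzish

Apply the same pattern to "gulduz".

gulduzzish

"gulduz" ends in -z. The stems ending in -z (givmabiz → givmabizzish, komaz → komazzish, vobwivaz → vobwivazzish) double the final consonant and add -ish.
The other patterns: stems ending in -m double the final consonant and add -ori; stems ending in -n or -t add -us.
So gulduz → gulduzzish.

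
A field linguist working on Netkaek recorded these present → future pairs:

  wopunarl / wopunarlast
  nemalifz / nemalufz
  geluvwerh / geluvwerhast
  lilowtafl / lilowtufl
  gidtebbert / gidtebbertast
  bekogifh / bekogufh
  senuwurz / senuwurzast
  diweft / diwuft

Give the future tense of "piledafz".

lilowtafl and wopunarl both end in -l yet inflect differently (lilowtufl, wopunarlast), so the final letter is not what conditions the rule; the second-to-last letter is.
"piledafz" has second-to-last letter 'f'. The stems whose second-to-last letter is 'f' (bekogifh → bekogufh, nemalifz → nemalufz, diweft → diwuft) change the last vowel to 'u'.
The other pattern: stems whose second-to-last letter is 'r' add -ast.
So piledafz → piledufz.

piledufz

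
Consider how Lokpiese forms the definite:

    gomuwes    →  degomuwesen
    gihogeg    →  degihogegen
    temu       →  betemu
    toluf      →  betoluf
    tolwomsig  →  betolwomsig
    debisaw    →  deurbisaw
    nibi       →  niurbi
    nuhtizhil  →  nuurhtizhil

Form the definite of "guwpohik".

gihogeg and tolwomsig both end in -g yet inflect differently (degihogegen, betolwomsig), so the final letter is not what conditions the rule; the first letter is.
"guwpohik" begins with g-. The stems beginning with g- (gomuwes → degomuwesen, gihogeg → degihogegen) add de- … -en around the stem.
So guwpohik → deguwpohiken.

deguwpohiken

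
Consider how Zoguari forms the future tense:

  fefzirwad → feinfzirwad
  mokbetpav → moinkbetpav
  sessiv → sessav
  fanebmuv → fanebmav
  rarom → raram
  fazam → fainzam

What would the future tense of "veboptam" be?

veinboptam

"veboptam" has last vowel 'a'. The stems whose last vowel is 'a' (fazam → fainzam, fefzirwad → feinfzirwad, mokbetpav → moinkbetpav) insert -in- after the first vowel.
The other pattern: stems whose last vowel is 'i', 'o' or 'u' change the last vowel to 'a'.
So veboptam → veinboptam.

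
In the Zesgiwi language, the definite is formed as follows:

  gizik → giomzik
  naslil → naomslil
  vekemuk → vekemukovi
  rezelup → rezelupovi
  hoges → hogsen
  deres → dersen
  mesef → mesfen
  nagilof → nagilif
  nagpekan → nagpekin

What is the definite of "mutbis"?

muomtbis

gizik and vekemuk both end in -k yet inflect differently (giomzik, vekemukovi), so the final letter is not what conditions the rule; the last vowel is.
"mutbis" has last vowel 'i'. The stems whose last vowel is 'i' (gizik → giomzik, naslil → naomslil) insert -om- after the first vowel.
So mutbis → muomtbis.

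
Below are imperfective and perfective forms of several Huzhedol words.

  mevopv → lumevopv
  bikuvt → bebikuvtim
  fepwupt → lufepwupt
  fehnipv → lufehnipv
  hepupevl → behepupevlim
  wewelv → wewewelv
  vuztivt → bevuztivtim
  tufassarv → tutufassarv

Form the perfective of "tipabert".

"tipabert" has second-to-last letter 'r'. The one such stem in the data (tufassarv → tutufassarv) repeats the first consonant+vowel as a prefix (as does wewelv), so the same rule applies.
The other patterns: stems whose second-to-last letter is 'p' add the prefix lu-; stems whose second-to-last letter is 'v' add be- … -im around the stem.
So tipabert → titipabert.

titipabert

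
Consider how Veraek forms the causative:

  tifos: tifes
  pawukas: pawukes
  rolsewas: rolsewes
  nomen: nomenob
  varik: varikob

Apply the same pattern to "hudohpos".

tifos and nomen both have 2 vowels yet inflect differently (tifes, nomenob), so the number of vowels is not what conditions the rule; the final letter is.
"hudohpos" ends in -s. The stems ending in -s (tifos → tifes, pawukas → pawukes, rolsewas → rolsewes) change the last vowel to 'e'.
The other pattern: stems ending in -k or -n add -ob.
So hudohpos → hudohpes.

hudohpes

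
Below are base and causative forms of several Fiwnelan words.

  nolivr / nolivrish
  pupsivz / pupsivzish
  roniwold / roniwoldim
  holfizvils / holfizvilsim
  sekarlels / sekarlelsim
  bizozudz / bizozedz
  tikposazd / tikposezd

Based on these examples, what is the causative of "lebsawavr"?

pupsivz and bizozudz both end in -z yet inflect differently (pupsivzish, bizozedz), so the final letter is not what conditions the rule; the second-to-last letter is.
"lebsawavr" has second-to-last letter 'v'. The stems whose second-to-last letter is 'v' (nolivr → nolivrish, pupsivz → pupsivzish) add -ish.
So lebsawavr → lebsawavrish.

lebsawavrish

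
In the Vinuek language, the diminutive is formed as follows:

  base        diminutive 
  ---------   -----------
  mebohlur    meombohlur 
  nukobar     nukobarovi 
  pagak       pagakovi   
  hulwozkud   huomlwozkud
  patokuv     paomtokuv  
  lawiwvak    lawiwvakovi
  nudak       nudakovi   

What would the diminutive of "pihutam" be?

pihutamovi

mebohlur and nukobar both end in -r yet inflect differently (meombohlur, nukobarovi), so the final letter is not what conditions the rule; the last vowel is.
"pihutam" has last vowel 'a'. The stems whose last vowel is 'a' (pagak → pagakovi, nudak → nudakovi, nukobar → nukobarovi) add -ovi.
So pihutam → pihutamovi.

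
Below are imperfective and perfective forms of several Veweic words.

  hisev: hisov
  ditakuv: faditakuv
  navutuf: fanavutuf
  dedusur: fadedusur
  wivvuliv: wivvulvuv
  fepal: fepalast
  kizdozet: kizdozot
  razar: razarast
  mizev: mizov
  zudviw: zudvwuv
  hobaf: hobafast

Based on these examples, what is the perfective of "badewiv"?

mizev and wivvuliv both end in -v yet inflect differently (mizov, wivvulvuv), so the final letter is not what conditions the rule; the last vowel is.
"badewiv" has last vowel 'i'. The stems whose last vowel is 'i' (zudviw → zudvwuv, wivvuliv → wivvulvuv) delete the last vowel and add -uv.
The other patterns: stems whose last vowel is 'e' change the last vowel to 'o'; stems whose last vowel is 'a' add -ast; stems whose last vowel is 'u' add the prefix fa-.
So badewiv → badewvuv.

badewvuv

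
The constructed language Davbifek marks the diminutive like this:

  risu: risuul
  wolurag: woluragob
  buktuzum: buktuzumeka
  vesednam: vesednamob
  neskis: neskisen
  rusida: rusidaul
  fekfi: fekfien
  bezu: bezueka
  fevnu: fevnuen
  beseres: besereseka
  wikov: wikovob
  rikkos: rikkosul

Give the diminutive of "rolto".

"rolto" begins with r-. The stems beginning with r- (risu → risuul, rikkos → rikkosul, rusida → rusidaul) add -ul.
The other patterns: stems beginning with v- or w- add -ob; stems beginning with b- add -eka; stems beginning with f- or n- add -en.
So rolto → roltoul.

roltoul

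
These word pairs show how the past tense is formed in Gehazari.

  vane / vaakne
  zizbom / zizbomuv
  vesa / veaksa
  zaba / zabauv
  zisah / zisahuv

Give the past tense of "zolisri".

vesa and zaba both end in -a yet inflect differently (veaksa, zabauv), so the final letter is not what conditions the rule; the first letter is.
"zolisri" begins with z-. The stems beginning with z- (zaba → zabauv, zizbom → zizbomuv, zisah → zisahuv) add -uv.
The other pattern: stems beginning with v- insert -ak- after the first vowel.
So zolisri → zolisriuv.

zolisriuv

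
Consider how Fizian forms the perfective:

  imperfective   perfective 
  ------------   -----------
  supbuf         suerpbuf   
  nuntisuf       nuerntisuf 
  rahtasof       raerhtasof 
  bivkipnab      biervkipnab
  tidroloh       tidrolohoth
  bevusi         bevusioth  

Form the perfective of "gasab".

gaersab

rahtasof and tidroloh both have last vowel 'o' yet inflect differently (raerhtasof, tidrolohoth), so the last vowel is not what conditions the rule; the final letter is.
"gasab" ends in -b. The one such stem in the data (bivkipnab → biervkipnab) inserts -er- after the first vowel (as do supbuf, nuntisuf), so the same rule applies.
The other pattern: stems ending in -h or -i add -oth.
So gasab → gaersab.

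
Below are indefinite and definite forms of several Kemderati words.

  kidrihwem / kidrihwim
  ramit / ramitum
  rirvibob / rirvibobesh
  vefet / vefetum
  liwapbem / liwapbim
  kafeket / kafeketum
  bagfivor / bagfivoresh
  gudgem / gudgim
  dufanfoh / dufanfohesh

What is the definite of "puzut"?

puzutum

"puzut" ends in -t. The stems ending in -t (ramit → ramitum, vefet → vefetum, kafeket → kafeketum) add -um.
The other patterns: stems ending in -m change the last vowel to 'i'; stems ending in -b, -h or -r add -esh.
So puzut → puzutum.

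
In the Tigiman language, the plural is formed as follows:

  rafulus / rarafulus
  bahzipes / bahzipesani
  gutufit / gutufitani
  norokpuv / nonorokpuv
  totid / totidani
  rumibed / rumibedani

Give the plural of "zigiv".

zigivani

rafulus and bahzipes both end in -s yet inflect differently (rarafulus, bahzipesani), so the final letter is not what conditions the rule; the last vowel is.
"zigiv" has last vowel 'i'. The stems whose last vowel is 'i' (totid → totidani, gutufit → gutufitani) add -ani.
So zigiv → zigivani.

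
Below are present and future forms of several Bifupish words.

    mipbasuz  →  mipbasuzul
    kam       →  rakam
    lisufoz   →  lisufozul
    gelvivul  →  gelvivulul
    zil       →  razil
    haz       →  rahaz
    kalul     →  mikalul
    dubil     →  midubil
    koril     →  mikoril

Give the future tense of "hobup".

mihobup

zil and koril both end in -l yet inflect differently (razil, mikoril), so the final letter is not what conditions the rule; the number of vowels is.
"hobup" has 2 vowels. The stems with 2 vowels (koril → mikoril, dubil → midubil, kalul → mikalul) add the prefix mi-.
So hobup → mihobup.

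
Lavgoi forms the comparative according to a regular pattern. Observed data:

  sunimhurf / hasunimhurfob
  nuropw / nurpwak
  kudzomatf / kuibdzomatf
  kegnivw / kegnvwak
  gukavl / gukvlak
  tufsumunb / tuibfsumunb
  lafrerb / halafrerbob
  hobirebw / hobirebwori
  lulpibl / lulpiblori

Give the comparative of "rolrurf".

harolrurfob

hobirebw and kegnivw both end in -w yet inflect differently (hobirebwori, kegnvwak), so the final letter is not what conditions the rule; the second-to-last letter is.
"rolrurf" has second-to-last letter 'r'. The stems whose second-to-last letter is 'r' (sunimhurf → hasunimhurfob, lafrerb → halafrerbob) add ha- … -ob around the stem.
So rolrurf → harolrurfob.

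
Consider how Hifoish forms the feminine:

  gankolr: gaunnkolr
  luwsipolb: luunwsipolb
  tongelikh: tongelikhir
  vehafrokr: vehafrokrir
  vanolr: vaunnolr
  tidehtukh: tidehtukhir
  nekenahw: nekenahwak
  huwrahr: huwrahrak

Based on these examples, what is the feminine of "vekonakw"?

gankolr and vehafrokr both end in -r yet inflect differently (gaunnkolr, vehafrokrir), so the final letter is not what conditions the rule; the second-to-last letter is.
"vekonakw" has second-to-last letter 'k'. The stems whose second-to-last letter is 'k' (tongelikh → tongelikhir, vehafrokr → vehafrokrir, tidehtukh → tidehtukhir) add -ir.
So vekonakw → vekonakwir.

vekonakwir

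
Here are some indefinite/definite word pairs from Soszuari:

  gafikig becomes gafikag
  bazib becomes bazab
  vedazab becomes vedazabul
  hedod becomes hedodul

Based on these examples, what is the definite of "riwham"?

bazib and vedazab both end in -b yet inflect differently (bazab, vedazabul), so the final letter is not what conditions the rule; the last vowel is.
"riwham" has last vowel 'a'. The one such stem in the data (vedazab → vedazabul) adds -ul, so the same rule applies.
The other pattern: stems whose last vowel is 'i' change the last vowel to 'a'.
So riwham → riwhamul.

riwhamul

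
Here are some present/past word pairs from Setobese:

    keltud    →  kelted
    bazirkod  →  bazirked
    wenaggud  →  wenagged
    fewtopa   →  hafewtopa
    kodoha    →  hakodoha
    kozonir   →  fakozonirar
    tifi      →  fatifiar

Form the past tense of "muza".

hamuza

keltud and kodoha both begin with k- yet inflect differently (kelted, hakodoha), so the first letter is not what conditions the rule; the final letter is.
"muza" ends in -a. The stems ending in -a (fewtopa → hafewtopa, kodoha → hakodoha) add the prefix ha-.
The other patterns: stems ending in -d change the last vowel to 'e'; stems ending in -i or -r add fa- … -ar around the stem.
So muza → hamuza.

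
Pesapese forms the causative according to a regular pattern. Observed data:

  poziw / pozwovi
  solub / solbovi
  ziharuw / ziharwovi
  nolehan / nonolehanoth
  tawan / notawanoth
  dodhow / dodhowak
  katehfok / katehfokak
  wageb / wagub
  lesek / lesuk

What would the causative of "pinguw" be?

poziw and dodhow both end in -w yet inflect differently (pozwovi, dodhowak), so the final letter is not what conditions the rule; the last vowel is.
"pinguw" has last vowel 'u'. The stems whose last vowel is 'u' (solub → solbovi, ziharuw → ziharwovi) delete the last vowel and add -ovi.
The other patterns: stems whose last vowel is 'a' add no- … -oth around the stem; stems whose last vowel is 'o' add -ak; stems whose last vowel is 'e' change the last vowel to 'u'.
So pinguw → pingwovi.

pingwovi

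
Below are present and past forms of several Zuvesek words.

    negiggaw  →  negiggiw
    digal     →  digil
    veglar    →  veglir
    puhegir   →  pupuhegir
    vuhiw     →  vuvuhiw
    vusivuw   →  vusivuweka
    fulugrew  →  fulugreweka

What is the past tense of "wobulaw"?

wobuliw

veglar and puhegir both end in -r yet inflect differently (veglir, pupuhegir), so the final letter is not what conditions the rule; the last vowel is.
"wobulaw" has last vowel 'a'. The stems whose last vowel is 'a' (negiggaw → negiggiw, digal → digil, veglar → veglir) change the last vowel to 'i'.
So wobulaw → wobuliw.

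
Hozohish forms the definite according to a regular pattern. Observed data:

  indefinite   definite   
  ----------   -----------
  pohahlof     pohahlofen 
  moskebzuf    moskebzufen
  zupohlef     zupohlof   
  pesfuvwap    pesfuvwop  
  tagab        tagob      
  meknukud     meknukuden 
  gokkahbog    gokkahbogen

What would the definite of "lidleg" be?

lidlog

pohahlof and zupohlef both end in -f yet inflect differently (pohahlofen, zupohlof), so the final letter is not what conditions the rule; the last vowel is.
"lidleg" has last vowel 'e'. The one such stem in the data (zupohlef → zupohlof) changes the last vowel to 'o' (as do tagab, pesfuvwap), so the same rule applies.
The other pattern: stems whose last vowel is 'o' or 'u' add -en.
So lidleg → lidlog.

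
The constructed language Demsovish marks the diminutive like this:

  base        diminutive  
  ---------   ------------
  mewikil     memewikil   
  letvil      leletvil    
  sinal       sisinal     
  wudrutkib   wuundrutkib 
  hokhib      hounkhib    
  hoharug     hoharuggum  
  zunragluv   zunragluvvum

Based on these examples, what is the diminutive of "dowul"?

mewikil and wudrutkib both have last vowel 'i' yet inflect differently (memewikil, wuundrutkib), so the last vowel is not what conditions the rule; the final letter is.
"dowul" ends in -l. The stems ending in -l (mewikil → memewikil, letvil → leletvil, sinal → sisinal) repeat the first consonant+vowel as a prefix.
The other patterns: stems ending in -b insert -un- after the first vowel; stems ending in -g or -v double the final consonant and add -um.
So dowul → dodowul.

dodowul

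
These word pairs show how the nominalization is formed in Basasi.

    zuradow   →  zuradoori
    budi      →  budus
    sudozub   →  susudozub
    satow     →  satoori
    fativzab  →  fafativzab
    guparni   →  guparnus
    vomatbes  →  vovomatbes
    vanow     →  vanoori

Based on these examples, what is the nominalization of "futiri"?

"futiri" ends in -i. The stems ending in -i (budi → budus, guparni → guparnus) drop the final letter and add -us.
So futiri → futirus.

futirus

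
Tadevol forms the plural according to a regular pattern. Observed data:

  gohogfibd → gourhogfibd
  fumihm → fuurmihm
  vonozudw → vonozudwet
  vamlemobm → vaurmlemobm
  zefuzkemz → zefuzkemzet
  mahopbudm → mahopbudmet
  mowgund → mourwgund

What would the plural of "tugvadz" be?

mahopbudm and fumihm both end in -m yet inflect differently (mahopbudmet, fuurmihm), so the final letter is not what conditions the rule; the second-to-last letter is.
"tugvadz" has second-to-last letter 'd'. The stems whose second-to-last letter is 'd' (vonozudw → vonozudwet, mahopbudm → mahopbudmet) add -et.
So tugvadz → tugvadzet.

tugvadzet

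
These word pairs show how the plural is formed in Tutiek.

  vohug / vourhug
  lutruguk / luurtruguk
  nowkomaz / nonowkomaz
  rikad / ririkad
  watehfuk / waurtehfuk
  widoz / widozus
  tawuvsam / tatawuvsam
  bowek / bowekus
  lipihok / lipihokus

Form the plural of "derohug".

lutruguk and lipihok both end in -k yet inflect differently (luurtruguk, lipihokus), so the final letter is not what conditions the rule; the last vowel is.
"derohug" has last vowel 'u'. The stems whose last vowel is 'u' (lutruguk → luurtruguk, watehfuk → waurtehfuk, vohug → vourhug) insert -ur- after the first vowel.
The other patterns: stems whose last vowel is 'a' repeat the first consonant+vowel as a prefix; stems whose last vowel is 'e' or 'o' add -us.
So derohug → deurrohug.

deurrohug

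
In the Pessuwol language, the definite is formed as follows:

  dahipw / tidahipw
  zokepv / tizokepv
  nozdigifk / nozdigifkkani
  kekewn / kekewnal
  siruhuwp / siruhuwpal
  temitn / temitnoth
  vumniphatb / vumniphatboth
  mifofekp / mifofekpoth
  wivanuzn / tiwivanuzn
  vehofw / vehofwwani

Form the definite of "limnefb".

limnefbbani

vehofw and dahipw both end in -w yet inflect differently (vehofwwani, tidahipw), so the final letter is not what conditions the rule; the second-to-last letter is.
"limnefb" has second-to-last letter 'f'. The stems whose second-to-last letter is 'f' (vehofw → vehofwwani, nozdigifk → nozdigifkkani) double the final consonant and add -ani.
So limnefb → limnefbbani.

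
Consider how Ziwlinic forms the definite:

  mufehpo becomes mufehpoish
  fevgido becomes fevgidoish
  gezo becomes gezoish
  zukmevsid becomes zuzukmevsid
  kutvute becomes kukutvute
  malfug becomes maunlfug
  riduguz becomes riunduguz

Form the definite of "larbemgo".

mufehpo and malfug both begin with m- yet inflect differently (mufehpoish, maunlfug), so the first letter is not what conditions the rule; the final letter is.
"larbemgo" ends in -o. The stems ending in -o (mufehpo → mufehpoish, fevgido → fevgidoish, gezo → gezoish) add -ish.
So larbemgo → larbemgoish.

larbemgoish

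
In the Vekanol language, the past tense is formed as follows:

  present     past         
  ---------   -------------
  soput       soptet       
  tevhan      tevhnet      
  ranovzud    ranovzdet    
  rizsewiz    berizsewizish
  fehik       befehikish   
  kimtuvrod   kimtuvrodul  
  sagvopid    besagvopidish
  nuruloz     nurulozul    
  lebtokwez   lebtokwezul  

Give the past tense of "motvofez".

"motvofez" has last vowel 'e'. The one such stem in the data (lebtokwez → lebtokwezul) adds -ul, so the same rule applies.
The other patterns: stems whose last vowel is 'i' add be- … -ish around the stem; stems whose last vowel is 'a' or 'u' delete the last vowel and add -et.
So motvofez → motvofezul.

motvofezul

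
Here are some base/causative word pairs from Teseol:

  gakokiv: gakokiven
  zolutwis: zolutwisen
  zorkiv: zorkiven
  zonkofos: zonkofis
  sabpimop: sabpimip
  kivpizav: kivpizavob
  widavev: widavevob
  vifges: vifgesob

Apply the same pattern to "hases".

"hases" has last vowel 'e'. The stems whose last vowel is 'e' (widavev → widavevob, vifges → vifgesob) add -ob.
So hases → hasesob.

hasesob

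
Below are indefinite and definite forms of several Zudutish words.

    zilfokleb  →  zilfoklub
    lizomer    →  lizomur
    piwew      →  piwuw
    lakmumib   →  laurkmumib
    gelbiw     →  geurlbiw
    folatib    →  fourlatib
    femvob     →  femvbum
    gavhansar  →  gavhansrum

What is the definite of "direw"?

zilfokleb and lakmumib both end in -b yet inflect differently (zilfoklub, laurkmumib), so the final letter is not what conditions the rule; the last vowel is.
"direw" has last vowel 'e'. The stems whose last vowel is 'e' (zilfokleb → zilfoklub, lizomer → lizomur, piwew → piwuw) change the last vowel to 'u'.
So direw → diruw.

diruw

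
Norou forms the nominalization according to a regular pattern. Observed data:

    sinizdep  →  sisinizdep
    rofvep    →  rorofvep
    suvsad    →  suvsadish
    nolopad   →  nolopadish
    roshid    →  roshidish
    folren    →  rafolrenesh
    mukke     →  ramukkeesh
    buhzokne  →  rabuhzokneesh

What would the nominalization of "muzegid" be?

sinizdep and folren both have last vowel 'e' yet inflect differently (sisinizdep, rafolrenesh), so the last vowel is not what conditions the rule; the final letter is.
"muzegid" ends in -d. The stems ending in -d (suvsad → suvsadish, nolopad → nolopadish, roshid → roshidish) add -ish.
So muzegid → muzegidish.

muzegidish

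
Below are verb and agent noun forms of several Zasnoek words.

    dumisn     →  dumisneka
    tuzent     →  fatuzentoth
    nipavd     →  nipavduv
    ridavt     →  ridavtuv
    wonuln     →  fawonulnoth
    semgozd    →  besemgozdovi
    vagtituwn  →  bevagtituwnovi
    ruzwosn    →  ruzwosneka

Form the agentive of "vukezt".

bevukeztovi

ridavt and tuzent both end in -t yet inflect differently (ridavtuv, fatuzentoth), so the final letter is not what conditions the rule; the second-to-last letter is.
"vukezt" has second-to-last letter 'z'. The one such stem in the data (semgozd → besemgozdovi) adds be- … -ovi around the stem, so the same rule applies.
The other patterns: stems whose second-to-last letter is 'v' add -uv; stems whose second-to-last letter is 'l' or 'n' add fa- … -oth around the stem; stems whose second-to-last letter is 's' add -eka.
So vukezt → bevukeztovi.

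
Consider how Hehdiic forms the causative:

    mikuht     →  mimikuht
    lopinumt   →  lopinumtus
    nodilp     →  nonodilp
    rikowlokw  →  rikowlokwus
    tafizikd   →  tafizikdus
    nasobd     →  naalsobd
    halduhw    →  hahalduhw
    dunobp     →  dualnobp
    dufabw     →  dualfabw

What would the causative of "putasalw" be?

halduhw and dufabw both end in -w yet inflect differently (hahalduhw, dualfabw), so the final letter is not what conditions the rule; the second-to-last letter is.
"putasalw" has second-to-last letter 'l'. The one such stem in the data (nodilp → nonodilp) repeats the first consonant+vowel as a prefix (as do halduhw, mikuht), so the same rule applies.
The other patterns: stems whose second-to-last letter is 'b' insert -al- after the first vowel; stems whose second-to-last letter is 'k' or 'm' add -us.
So putasalw → puputasalw.

puputasalw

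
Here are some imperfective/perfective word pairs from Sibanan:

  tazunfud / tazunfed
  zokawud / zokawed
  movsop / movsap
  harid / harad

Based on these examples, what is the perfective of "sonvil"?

sonval

"sonvil" has last vowel 'i'. The one such stem in the data (harid → harad) changes the last vowel to 'a' (as does movsop), so the same rule applies.
So sonvil → sonval.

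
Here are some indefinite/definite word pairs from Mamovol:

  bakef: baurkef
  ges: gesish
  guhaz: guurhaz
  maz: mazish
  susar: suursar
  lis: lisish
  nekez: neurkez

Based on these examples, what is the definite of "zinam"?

ziurnam

guhaz and maz both end in -z yet inflect differently (guurhaz, mazish), so the final letter is not what conditions the rule; the number of vowels is.
"zinam" has 2 vowels. The stems with 2 vowels (susar → suursar, guhaz → guurhaz, nekez → neurkez) insert -ur- after the first vowel.
So zinam → ziurnam.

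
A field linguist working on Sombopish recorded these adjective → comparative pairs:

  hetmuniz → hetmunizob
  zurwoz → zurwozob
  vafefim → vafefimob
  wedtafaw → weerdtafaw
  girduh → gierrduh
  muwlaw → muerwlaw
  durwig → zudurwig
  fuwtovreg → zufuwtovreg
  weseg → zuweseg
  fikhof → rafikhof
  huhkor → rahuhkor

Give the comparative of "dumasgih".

duermasgih

hetmuniz and durwig both have last vowel 'i' yet inflect differently (hetmunizob, zudurwig), so the last vowel is not what conditions the rule; the final letter is.
"dumasgih" ends in -h. The one such stem in the data (girduh → gierrduh) inserts -er- after the first vowel (as do wedtafaw, muwlaw), so the same rule applies.
The other patterns: stems ending in -m or -z add -ob; stems ending in -g add the prefix zu-; stems ending in -f or -r add the prefix ra-.
So dumasgih → duermasgih.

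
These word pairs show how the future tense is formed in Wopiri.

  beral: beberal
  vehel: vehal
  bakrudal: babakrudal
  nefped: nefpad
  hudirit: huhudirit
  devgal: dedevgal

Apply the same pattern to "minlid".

vehel and devgal both end in -l yet inflect differently (vehal, dedevgal), so the final letter is not what conditions the rule; the last vowel is.
"minlid" has last vowel 'i'. The one such stem in the data (hudirit → huhudirit) repeats the first consonant+vowel as a prefix (as do devgal, beral), so the same rule applies.
So minlid → miminlid.

miminlid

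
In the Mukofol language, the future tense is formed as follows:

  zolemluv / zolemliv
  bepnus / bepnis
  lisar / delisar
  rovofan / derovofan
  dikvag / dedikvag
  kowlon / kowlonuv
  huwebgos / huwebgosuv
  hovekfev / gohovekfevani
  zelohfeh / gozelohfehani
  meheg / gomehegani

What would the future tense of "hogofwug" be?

hogofwig

rovofan and kowlon both end in -n yet inflect differently (derovofan, kowlonuv), so the final letter is not what conditions the rule; the last vowel is.
"hogofwug" has last vowel 'u'. The stems whose last vowel is 'u' (zolemluv → zolemliv, bepnus → bepnis) change the last vowel to 'i'.
So hogofwug → hogofwig.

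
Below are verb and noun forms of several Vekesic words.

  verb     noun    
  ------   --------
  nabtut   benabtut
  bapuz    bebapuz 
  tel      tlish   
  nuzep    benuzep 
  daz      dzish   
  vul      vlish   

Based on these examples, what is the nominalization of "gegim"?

bapuz and daz both end in -z yet inflect differently (bebapuz, dzish), so the final letter is not what conditions the rule; the number of vowels is.
"gegim" has 2 vowels. The stems with 2 vowels (nuzep → benuzep, bapuz → bebapuz, nabtut → benabtut) add the prefix be-.
The other pattern: stems with 1 vowel delete the last vowel and add -ish.
So gegim → begegim.

begegim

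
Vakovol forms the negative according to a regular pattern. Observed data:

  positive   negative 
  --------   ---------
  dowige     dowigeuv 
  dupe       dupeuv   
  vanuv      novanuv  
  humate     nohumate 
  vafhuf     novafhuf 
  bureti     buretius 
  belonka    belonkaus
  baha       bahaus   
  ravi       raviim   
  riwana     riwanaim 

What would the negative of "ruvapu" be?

dowige and humate both end in -e yet inflect differently (dowigeuv, nohumate), so the final letter is not what conditions the rule; the first letter is.
"ruvapu" begins with r-. The stems beginning with r- (ravi → raviim, riwana → riwanaim) add -im.
So ruvapu → ruvapuim.

ruvapuim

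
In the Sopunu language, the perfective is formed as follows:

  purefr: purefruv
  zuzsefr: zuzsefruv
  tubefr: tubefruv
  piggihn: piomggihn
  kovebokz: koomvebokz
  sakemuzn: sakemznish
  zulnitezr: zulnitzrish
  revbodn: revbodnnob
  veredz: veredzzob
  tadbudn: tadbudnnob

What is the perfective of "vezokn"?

piggihn and sakemuzn both end in -n yet inflect differently (piomggihn, sakemznish), so the final letter is not what conditions the rule; the second-to-last letter is.
"vezokn" has second-to-last letter 'k'. The one such stem in the data (kovebokz → koomvebokz) inserts -om- after the first vowel (as does piggihn), so the same rule applies.
The other patterns: stems whose second-to-last letter is 'f' add -uv; stems whose second-to-last letter is 'z' delete the last vowel and add -ish; stems whose second-to-last letter is 'd' double the final consonant and add -ob.
So vezokn → veomzokn.

veomzokn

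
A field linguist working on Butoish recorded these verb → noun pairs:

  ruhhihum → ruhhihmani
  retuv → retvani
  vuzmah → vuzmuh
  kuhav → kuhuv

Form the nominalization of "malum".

malmani

retuv and kuhav both end in -v yet inflect differently (retvani, kuhuv), so the final letter is not what conditions the rule; the last vowel is.
"malum" has last vowel 'u'. The stems whose last vowel is 'u' (ruhhihum → ruhhihmani, retuv → retvani) delete the last vowel and add -ani.
So malum → malmani.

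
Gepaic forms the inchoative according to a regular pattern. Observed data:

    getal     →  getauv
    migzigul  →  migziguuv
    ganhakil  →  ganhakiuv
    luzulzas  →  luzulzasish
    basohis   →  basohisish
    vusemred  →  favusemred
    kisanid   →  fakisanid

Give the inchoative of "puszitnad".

fapuszitnad

"puszitnad" ends in -d. The stems ending in -d (vusemred → favusemred, kisanid → fakisanid) add the prefix fa-.
So puszitnad → fapuszitnad.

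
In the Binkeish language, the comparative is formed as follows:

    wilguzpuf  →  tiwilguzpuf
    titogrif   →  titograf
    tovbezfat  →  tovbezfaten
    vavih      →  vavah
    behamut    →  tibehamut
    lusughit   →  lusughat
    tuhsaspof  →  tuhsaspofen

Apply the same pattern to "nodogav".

nodogaven

titogrif and wilguzpuf both end in -f yet inflect differently (titograf, tiwilguzpuf), so the final letter is not what conditions the rule; the last vowel is.
"nodogav" has last vowel 'a'. The one such stem in the data (tovbezfat → tovbezfaten) adds -en, so the same rule applies.
The other patterns: stems whose last vowel is 'i' change the last vowel to 'a'; stems whose last vowel is 'u' add the prefix ti-.
So nodogav → nodogaven.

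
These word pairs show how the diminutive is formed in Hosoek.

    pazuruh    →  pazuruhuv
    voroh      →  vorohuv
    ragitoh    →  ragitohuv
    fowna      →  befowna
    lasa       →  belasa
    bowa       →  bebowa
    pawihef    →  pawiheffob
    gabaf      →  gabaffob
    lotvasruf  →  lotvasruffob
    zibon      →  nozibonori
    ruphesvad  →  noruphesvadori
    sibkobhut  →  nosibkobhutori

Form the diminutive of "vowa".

bevowa

"vowa" ends in -a. The stems ending in -a (fowna → befowna, lasa → belasa, bowa → bebowa) add the prefix be-.
The other patterns: stems ending in -h add -uv; stems ending in -f double the final consonant and add -ob; stems ending in -d, -n or -t add no- … -ori around the stem.
So vowa → bevowa.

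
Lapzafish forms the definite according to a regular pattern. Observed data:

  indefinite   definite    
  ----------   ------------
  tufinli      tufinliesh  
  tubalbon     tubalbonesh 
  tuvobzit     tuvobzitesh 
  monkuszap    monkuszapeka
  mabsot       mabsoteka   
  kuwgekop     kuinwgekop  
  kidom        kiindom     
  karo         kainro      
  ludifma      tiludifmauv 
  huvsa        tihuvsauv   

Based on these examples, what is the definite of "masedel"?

masedeleka

tuvobzit and mabsot both end in -t yet inflect differently (tuvobzitesh, mabsoteka), so the final letter is not what conditions the rule; the first letter is.
"masedel" begins with m-. The stems beginning with m- (monkuszap → monkuszapeka, mabsot → mabsoteka) add -eka.
The other patterns: stems beginning with t- add -esh; stems beginning with k- insert -in- after the first vowel; stems beginning with h- or l- add ti- … -uv around the stem.
So masedel → masedeleka.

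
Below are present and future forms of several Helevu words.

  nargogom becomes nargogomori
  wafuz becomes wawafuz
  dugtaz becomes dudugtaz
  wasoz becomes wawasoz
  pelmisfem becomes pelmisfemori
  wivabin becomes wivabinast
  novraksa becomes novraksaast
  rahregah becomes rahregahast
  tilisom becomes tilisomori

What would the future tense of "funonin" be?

funoninast

tilisom and wasoz both have last vowel 'o' yet inflect differently (tilisomori, wawasoz), so the last vowel is not what conditions the rule; the final letter is.
"funonin" ends in -n. The one such stem in the data (wivabin → wivabinast) adds -ast, so the same rule applies.
The other patterns: stems ending in -m add -ori; stems ending in -z repeat the first consonant+vowel as a prefix.
So funonin → funoninast.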